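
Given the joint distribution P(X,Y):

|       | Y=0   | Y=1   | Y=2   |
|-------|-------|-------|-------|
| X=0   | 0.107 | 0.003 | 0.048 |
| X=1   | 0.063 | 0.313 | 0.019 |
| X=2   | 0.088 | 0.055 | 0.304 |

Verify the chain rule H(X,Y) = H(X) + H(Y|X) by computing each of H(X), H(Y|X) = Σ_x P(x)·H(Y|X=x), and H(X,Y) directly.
H(X) = 1.4692 bits, H(Y|X) = 1.0566 bits, H(X,Y) = 2.5258 bits

Marginal of X (row sums):
  P(X=0) = 0.107 + 0.003 + 0.048 = 0.158
  P(X=1) = 0.063 + 0.313 + 0.019 = 0.395
  P(X=2) = 0.088 + 0.055 + 0.304 = 0.447
H(X) = -[0.158·log₂(0.158) + 0.395·log₂(0.395) + 0.447·log₂(0.447)]
  = 0.42060 + 0.52933 + 0.51926 = 1.4692 bits

H(Y|X) = Σ_x P(x)·H(Y|X=x):
  X=0: P(X=0) = 0.158, P(Y|X=0) = (107/158, 3/158, 24/79) → H(Y|X=0) = 1.01157
  X=1: P(X=1) = 0.395, P(Y|X=1) = (63/395, 313/395, 19/395) → H(Y|X=1) = 0.89899
  X=2: P(X=2) = 0.447, P(Y|X=2) = (88/447, 55/447, 304/447) → H(Y|X=2) = 1.21179
H(Y|X) = 0.158·1.01157 + 0.395·0.89899 + 0.447·1.21179 = 1.0566 bits

H(X,Y) = -Σ_{x,y} P(x,y) log₂ P(x,y). Per-cell terms -P(x,y)·log₂P(x,y):
  X=0: 0.34500, 0.02514, 0.21028
  X=1: 0.25128, 0.52451, 0.10864
  X=2: 0.30856, 0.23014, 0.52223
Sum of the 9 terms: H(X,Y) = 2.5258 bits

Chain rule check:
  H(X) + H(Y|X) = 1.4692 + 1.0566 = 2.5258 bits
  H(X,Y) = 2.5258 bits
✓ Chain rule verified.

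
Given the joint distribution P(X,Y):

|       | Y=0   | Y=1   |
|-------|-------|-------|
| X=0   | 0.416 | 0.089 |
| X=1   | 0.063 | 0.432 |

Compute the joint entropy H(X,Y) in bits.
1.6114 bits

H(X,Y) = -Σ_{x,y} P(x,y) log₂ P(x,y). Per-cell terms -P(x,y)·log₂P(x,y):
  X=0: 0.5264, 0.3106
  X=1: 0.2513, 0.5231
Sum of the 4 terms: H(X,Y) = 1.6114 bits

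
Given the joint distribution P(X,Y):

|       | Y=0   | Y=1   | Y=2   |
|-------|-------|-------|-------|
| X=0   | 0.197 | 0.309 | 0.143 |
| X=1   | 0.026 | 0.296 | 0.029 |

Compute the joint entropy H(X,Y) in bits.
2.1914 bits

H(X,Y) = -Σ_{x,y} P(x,y) log₂ P(x,y). Per-cell terms -P(x,y)·log₂P(x,y):
  X=0: 0.46172, 0.52355, 0.40125
  X=1: 0.13690, 0.51987, 0.14813
Sum of the 6 terms: H(X,Y) = 2.1914 bits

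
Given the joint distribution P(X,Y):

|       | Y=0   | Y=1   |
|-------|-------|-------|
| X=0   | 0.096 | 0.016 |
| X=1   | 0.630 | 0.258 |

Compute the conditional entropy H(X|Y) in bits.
0.4971 bits

H(X|Y) = H(X,Y) - H(Y)

H(X,Y) = -Σ_{x,y} P(x,y) log₂ P(x,y). Per-cell terms -P(x,y)·log₂P(x,y):
  X=0: 0.32456, 0.09545
  X=1: 0.41994, 0.50428
Sum of the 4 terms: H(X,Y) = 1.3442 bits

Marginal of Y (column sums):
  P(Y=0) = 0.096 + 0.630 = 0.726
  P(Y=1) = 0.016 + 0.258 = 0.274
H(Y) = -[0.726·log₂(0.726) + 0.274·log₂(0.274)]
  = 0.33538 + 0.51176 = 0.8471 bits

H(X|Y) = H(X,Y) - H(Y) = 1.3442 - 0.8471 = 0.4971 bits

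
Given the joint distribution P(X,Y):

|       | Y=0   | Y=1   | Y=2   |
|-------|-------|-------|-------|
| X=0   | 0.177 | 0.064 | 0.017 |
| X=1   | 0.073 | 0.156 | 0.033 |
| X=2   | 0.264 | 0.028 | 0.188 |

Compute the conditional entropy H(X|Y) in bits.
1.2718 bits

H(X|Y) = H(X,Y) - H(Y)

H(X,Y) = -Σ_{x,y} P(x,y) log₂ P(x,y). Per-cell terms -P(x,y)·log₂P(x,y):
  X=0: 0.44218, 0.25381, 0.09993
  X=1: 0.27565, 0.41814, 0.16241
  X=2: 0.50725, 0.14444, 0.45330
Sum of the 9 terms: H(X,Y) = 2.7571 bits

Marginal of Y (column sums):
  P(Y=0) = 0.177 + 0.073 + 0.264 = 0.514
  P(Y=1) = 0.064 + 0.156 + 0.028 = 0.248
  P(Y=2) = 0.017 + 0.033 + 0.188 = 0.238
H(Y) = -[0.514·log₂(0.514) + 0.248·log₂(0.248) + 0.238·log₂(0.238)]
  = 0.49352 + 0.49887 + 0.49289 = 1.4853 bits

H(X|Y) = H(X,Y) - H(Y) = 2.7571 - 1.4853 = 1.2718 bits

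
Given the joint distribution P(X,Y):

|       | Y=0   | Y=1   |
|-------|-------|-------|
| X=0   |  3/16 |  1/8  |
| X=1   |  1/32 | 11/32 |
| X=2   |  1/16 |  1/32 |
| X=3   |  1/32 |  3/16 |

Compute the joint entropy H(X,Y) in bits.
2.5290 bits

H(X,Y) = -Σ_{x,y} P(x,y) log₂ P(x,y). Per-cell terms -P(x,y)·log₂P(x,y):
  X=0: 0.45282, 0.37500
  X=1: 0.15625, 0.52957
  X=2: 0.25000, 0.15625
  X=3: 0.15625, 0.45282
Sum of the 8 terms: H(X,Y) = 2.5290 bits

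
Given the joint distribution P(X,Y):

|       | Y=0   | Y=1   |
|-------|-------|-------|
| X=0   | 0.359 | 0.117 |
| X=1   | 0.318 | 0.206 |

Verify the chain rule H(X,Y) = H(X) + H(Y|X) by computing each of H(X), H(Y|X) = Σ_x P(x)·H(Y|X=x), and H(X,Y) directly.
H(X) = 0.9983 bits, H(Y|X) = 0.8896 bits, H(X,Y) = 1.8879 bits

Marginal of X (row sums):
  P(X=0) = 0.359 + 0.117 = 0.476
  P(X=1) = 0.318 + 0.206 = 0.524
H(X) = -[0.476·log₂(0.476) + 0.524·log₂(0.524)]
  = 0.50978 + 0.48856 = 0.9983 bits

H(Y|X) = Σ_x P(x)·H(Y|X=x):
  X=0: P(X=0) = 0.476, P(Y|X=0) = (359/476, 117/476) → H(Y|X=0) = 0.80455
  X=1: P(X=1) = 0.524, P(Y|X=1) = (159/262, 103/262) → H(Y|X=1) = 0.96679
H(Y|X) = 0.476·0.80455 + 0.524·0.96679 = 0.8896 bits

H(X,Y) = -Σ_{x,y} P(x,y) log₂ P(x,y). Per-cell terms -P(x,y)·log₂P(x,y):
  X=0: 0.53058, 0.36216
  X=1: 0.52562, 0.46953
Sum of the 4 terms: H(X,Y) = 1.8879 bits

Chain rule check:
  H(X) + H(Y|X) = 0.9983 + 0.8896 = 1.8879 bits
  H(X,Y) = 1.8879 bits
✓ Chain rule verified.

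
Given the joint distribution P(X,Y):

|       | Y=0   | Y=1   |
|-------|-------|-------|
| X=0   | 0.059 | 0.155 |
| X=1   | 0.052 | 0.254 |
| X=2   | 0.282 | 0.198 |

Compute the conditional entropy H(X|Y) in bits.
1.3927 bits

H(X|Y) = H(X,Y) - H(Y)

H(X,Y) = -Σ_{x,y} P(x,y) log₂ P(x,y). Per-cell terms -P(x,y)·log₂P(x,y):
  X=0: 0.2409, 0.4169
  X=1: 0.2218, 0.5022
  X=2: 0.5150, 0.4626
Sum of the 6 terms: H(X,Y) = 2.3594 bits

Marginal of Y (column sums):
  P(Y=0) = 0.059 + 0.052 + 0.282 = 0.393
  P(Y=1) = 0.155 + 0.254 + 0.198 = 0.607
H(Y) = -[0.393·log₂(0.393) + 0.607·log₂(0.607)]
  = 0.5295 + 0.4372 = 0.9667 bits

H(X|Y) = H(X,Y) - H(Y) = 2.3594 - 0.9667 = 1.3927 bits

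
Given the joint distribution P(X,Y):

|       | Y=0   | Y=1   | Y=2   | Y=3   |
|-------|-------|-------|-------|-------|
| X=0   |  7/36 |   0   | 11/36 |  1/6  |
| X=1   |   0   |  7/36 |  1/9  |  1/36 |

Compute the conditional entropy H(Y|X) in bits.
1.4498 bits

H(Y|X) = H(X,Y) - H(X)

H(X,Y) = -Σ_{x,y} P(x,y) log₂ P(x,y). Per-cell terms -P(x,y)·log₂P(x,y):
  X=0: 0.4594, 0.0000, 0.5227, 0.4308
  X=1: 0.0000, 0.4594, 0.3522, 0.1436
  (cells with P = 0 contribute 0)
Sum of the 8 terms: H(X,Y) = 2.3681 bits

Marginal of X (row sums):
  P(X=0) = 7/36 + 0 + 11/36 + 1/6 = 2/3
  P(X=1) = 0 + 7/36 + 1/9 + 1/36 = 1/3
H(X) = -[(2/3)·log₂(2/3) + (1/3)·log₂(1/3)]
  = 0.3900 + 0.5283 = 0.9183 bits

H(Y|X) = H(X,Y) - H(X) = 2.3681 - 0.9183 = 1.4498 bits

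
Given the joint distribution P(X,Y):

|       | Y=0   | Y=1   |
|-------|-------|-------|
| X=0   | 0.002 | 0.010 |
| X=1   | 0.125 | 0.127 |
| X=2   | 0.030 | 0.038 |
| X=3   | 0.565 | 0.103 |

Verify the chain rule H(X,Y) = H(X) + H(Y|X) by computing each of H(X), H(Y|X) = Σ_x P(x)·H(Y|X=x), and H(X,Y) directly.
H(X) = 1.2302 bits, H(Y|X) = 0.7414 bits, H(X,Y) = 1.9717 bits

Marginal of X (row sums):
  P(X=0) = 0.002 + 0.010 = 0.012
  P(X=1) = 0.125 + 0.127 = 0.252
  P(X=2) = 0.030 + 0.038 = 0.068
  P(X=3) = 0.565 + 0.103 = 0.668
H(X) = -[0.012·log₂(0.012) + 0.252·log₂(0.252) + 0.068·log₂(0.068) + 0.668·log₂(0.668)]
  = 0.0766 + 0.5011 + 0.2637 + 0.3888 = 1.2302 bits

H(Y|X) = Σ_x P(x)·H(Y|X=x):
  X=0: P(X=0) = 0.012, P(Y|X=0) = (1/6, 5/6) → H(Y|X=0) = 0.6500
  X=1: P(X=1) = 0.252, P(Y|X=1) = (125/252, 127/252) → H(Y|X=1) = 1.0000
  X=2: P(X=2) = 0.068, P(Y|X=2) = (15/34, 19/34) → H(Y|X=2) = 0.9900
  X=3: P(X=3) = 0.668, P(Y|X=3) = (565/668, 103/668) → H(Y|X=3) = 0.6202
H(Y|X) = 0.012·0.6500 + 0.252·1.0000 + 0.068·0.9900 + 0.668·0.6202 = 0.7414 bits

H(X,Y) = -Σ_{x,y} P(x,y) log₂ P(x,y). Per-cell terms -P(x,y)·log₂P(x,y):
  X=0: 0.0179, 0.0664
  X=1: 0.3750, 0.3781
  X=2: 0.1518, 0.1793
  X=3: 0.4654, 0.3378
Sum of the 8 terms: H(X,Y) = 1.9717 bits

Chain rule check:
  H(X) + H(Y|X) = 1.2302 + 0.7414 = 1.9716 bits
  H(X,Y) = 1.9717 bits
✓ Chain rule verified (Δ = 0.0001 is 4-dp rounding noise: each of the three values was rounded independently).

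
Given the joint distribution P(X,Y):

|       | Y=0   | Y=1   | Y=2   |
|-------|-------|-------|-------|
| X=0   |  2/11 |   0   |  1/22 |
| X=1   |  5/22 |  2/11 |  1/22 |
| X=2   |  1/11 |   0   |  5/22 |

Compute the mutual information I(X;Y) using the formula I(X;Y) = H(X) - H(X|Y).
0.4155 bits

I(X;Y) = H(X) - H(X|Y)

Marginal of X (row sums):
  P(X=0) = 2/11 + 0 + 1/22 = 5/22
  P(X=1) = 5/22 + 2/11 + 1/22 = 5/11
  P(X=2) = 1/11 + 0 + 5/22 = 7/22
H(X) = -[(5/22)·log₂(5/22) + (5/11)·log₂(5/11) + (7/22)·log₂(7/22)]
  = 0.4858 + 0.5170 + 0.5257 = 1.5285 bits

Marginal of Y (column sums):
  P(Y=0) = 2/11 + 5/22 + 1/11 = 1/2
  P(Y=1) = 0 + 2/11 + 0 = 2/11
  P(Y=2) = 1/22 + 1/22 + 5/22 = 7/22
H(X|Y) = Σ_y P(y)·H(X|Y=y):
  Y=0: P(Y=0) = 1/2, P(X|Y=0) = (4/11, 5/11, 2/11) → H(X|Y=0) = 1.4949
  Y=1: P(Y=1) = 2/11, P(X|Y=1) = (0, 1, 0) → H(X|Y=1) = 0.0000
  Y=2: P(Y=2) = 7/22, P(X|Y=2) = (1/7, 1/7, 5/7) → H(X|Y=2) = 1.1488
H(X|Y) = (1/2)·1.4949 + (2/11)·0.0000 + (7/22)·1.1488 = 1.1130 bits

I(X;Y) = H(X) - H(X|Y) = 1.5285 - 1.1130 = 0.4155 bits

Cross-check via I(X;Y) = H(X) + H(Y) - H(X,Y): computing H(Y) from the column sums and H(X,Y) from the 9 cells in the same way gives H(Y) = 1.4728 bits and H(X,Y) = 2.5858 bits, so
I(X;Y) = 1.5285 + 1.4728 - 2.5858 = 0.4155 bits ✓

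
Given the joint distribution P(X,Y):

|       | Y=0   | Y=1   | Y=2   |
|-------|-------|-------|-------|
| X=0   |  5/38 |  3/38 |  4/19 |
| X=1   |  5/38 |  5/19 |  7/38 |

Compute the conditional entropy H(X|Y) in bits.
0.9232 bits

H(X|Y) = H(X,Y) - H(Y)

H(X,Y) = -Σ_{x,y} P(x,y) log₂ P(x,y). Per-cell terms -P(x,y)·log₂P(x,y):
  X=0: 0.3849999, 0.2891814, 0.4732479
  X=1: 0.3849999, 0.5068420, 0.4495792
Sum of the 6 terms: H(X,Y) = 2.488850 bits

Marginal of Y (column sums):
  P(Y=0) = 5/38 + 5/38 = 5/19
  P(Y=1) = 3/38 + 5/19 = 13/38
  P(Y=2) = 4/19 + 7/38 = 15/38
H(Y) = -[(5/19)·log₂(5/19) + (13/38)·log₂(13/38) + (15/38)·log₂(15/38)]
  = 0.5068420 + 0.5294037 + 0.5293567 = 1.565602 bits

H(X|Y) = H(X,Y) - H(Y) = 2.488850 - 1.565602 = 0.9232 bits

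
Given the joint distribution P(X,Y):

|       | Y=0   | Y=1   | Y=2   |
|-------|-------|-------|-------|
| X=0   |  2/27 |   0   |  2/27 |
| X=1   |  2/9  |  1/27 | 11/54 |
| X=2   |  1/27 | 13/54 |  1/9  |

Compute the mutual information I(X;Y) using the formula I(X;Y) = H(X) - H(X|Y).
0.3188 bits

I(X;Y) = H(X) - H(X|Y)

Marginal of X (row sums):
  P(X=0) = 2/27 + 0 + 2/27 = 4/27
  P(X=1) = 2/9 + 1/27 + 11/54 = 25/54
  P(X=2) = 1/27 + 13/54 + 1/9 = 7/18
H(X) = -[(4/27)·log₂(4/27) + (25/54)·log₂(25/54) + (7/18)·log₂(7/18)]
  = 0.40813 + 0.51437 + 0.52989 = 1.4524 bits

Marginal of Y (column sums):
  P(Y=0) = 2/27 + 2/9 + 1/27 = 1/3
  P(Y=1) = 0 + 1/27 + 13/54 = 5/18
  P(Y=2) = 2/27 + 11/54 + 1/9 = 7/18
H(X|Y) = Σ_y P(y)·H(X|Y=y):
  Y=0: P(Y=0) = 1/3, P(X|Y=0) = (2/9, 2/3, 1/9) → H(X|Y=0) = 1.22439
  Y=1: P(Y=1) = 5/18, P(X|Y=1) = (0, 2/15, 13/15) → H(X|Y=1) = 0.56651
  Y=2: P(Y=2) = 7/18, P(X|Y=2) = (4/21, 11/21, 2/7) → H(X|Y=2) = 1.46072
H(X|Y) = (1/3)·1.22439 + (5/18)·0.56651 + (7/18)·1.46072 = 1.1336 bits

I(X;Y) = H(X) - H(X|Y) = 1.4524 - 1.1336 = 0.3188 bits

Cross-check via I(X;Y) = H(X) + H(Y) - H(X,Y): computing H(Y) from the column sums and H(X,Y) from the 9 cells in the same way gives H(Y) = 1.5715 bits and H(X,Y) = 2.7051 bits, so
I(X;Y) = 1.4524 + 1.5715 - 2.7051 = 0.3188 bits ✓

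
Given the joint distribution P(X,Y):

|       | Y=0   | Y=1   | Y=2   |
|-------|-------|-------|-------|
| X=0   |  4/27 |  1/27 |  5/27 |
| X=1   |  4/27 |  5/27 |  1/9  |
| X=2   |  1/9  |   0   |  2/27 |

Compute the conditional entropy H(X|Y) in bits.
1.3353 bits

H(X|Y) = H(X,Y) - H(Y)

H(X,Y) = -Σ_{x,y} P(x,y) log₂ P(x,y). Per-cell terms -P(x,y)·log₂P(x,y):
  X=0: 0.40813, 0.17611, 0.45055
  X=1: 0.40813, 0.45055, 0.35221
  X=2: 0.35221, 0.00000, 0.27814
  (cells with P = 0 contribute 0)
Sum of the 9 terms: H(X,Y) = 2.8760 bits

Marginal of Y (column sums):
  P(Y=0) = 4/27 + 4/27 + 1/9 = 11/27
  P(Y=1) = 1/27 + 5/27 + 0 = 2/9
  P(Y=2) = 5/27 + 1/9 + 2/27 = 10/27
H(Y) = -[(11/27)·log₂(11/27) + (2/9)·log₂(2/9) + (10/27)·log₂(10/27)]
  = 0.52778 + 0.48221 + 0.53073 = 1.5407 bits

H(X|Y) = H(X,Y) - H(Y) = 2.8760 - 1.5407 = 1.3353 bits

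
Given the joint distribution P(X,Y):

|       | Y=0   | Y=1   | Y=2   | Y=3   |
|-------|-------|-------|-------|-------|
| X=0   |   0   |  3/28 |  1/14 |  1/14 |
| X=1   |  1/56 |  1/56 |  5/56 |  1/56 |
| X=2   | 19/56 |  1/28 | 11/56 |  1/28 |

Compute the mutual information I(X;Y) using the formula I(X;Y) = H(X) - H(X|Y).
0.3529 bits

I(X;Y) = H(X) - H(X|Y)

Marginal of X (row sums):
  P(X=0) = 0 + 3/28 + 1/14 + 1/14 = 1/4
  P(X=1) = 1/56 + 1/56 + 5/56 + 1/56 = 1/7
  P(X=2) = 19/56 + 1/28 + 11/56 + 1/28 = 17/28
H(X) = -[(1/4)·log₂(1/4) + (1/7)·log₂(1/7) + (17/28)·log₂(17/28)]
  = 0.50000 + 0.40105 + 0.43708 = 1.33813 bits

Marginal of Y (column sums):
  P(Y=0) = 0 + 1/56 + 19/56 = 5/14
  P(Y=1) = 3/28 + 1/56 + 1/28 = 9/56
  P(Y=2) = 1/14 + 5/56 + 11/56 = 5/14
  P(Y=3) = 1/14 + 1/56 + 1/28 = 1/8
H(X|Y) = Σ_y P(y)·H(X|Y=y):
  Y=0: P(Y=0) = 5/14, P(X|Y=0) = (0, 1/20, 19/20) → H(X|Y=0) = 0.28640
  Y=1: P(Y=1) = 9/56, P(X|Y=1) = (2/3, 1/9, 2/9) → H(X|Y=1) = 1.22439
  Y=2: P(Y=2) = 5/14, P(X|Y=2) = (1/5, 1/4, 11/20) → H(X|Y=2) = 1.43876
  Y=3: P(Y=3) = 1/8, P(X|Y=3) = (4/7, 1/7, 2/7) → H(X|Y=3) = 1.37878
H(X|Y) = (5/14)·0.28640 + (9/56)·1.22439 + (5/14)·1.43876 + (1/8)·1.37878 = 0.98525 bits

I(X;Y) = H(X) - H(X|Y) = 1.33813 - 0.98525 = 0.3529 bits

Cross-check via I(X;Y) = H(X) + H(Y) - H(X,Y): computing H(Y) from the column sums and H(X,Y) from the 12 cells in the same way gives H(Y) = 1.85989 bits and H(X,Y) = 2.84514 bits, so
I(X;Y) = 1.33813 + 1.85989 - 2.84514 = 0.3529 bits ✓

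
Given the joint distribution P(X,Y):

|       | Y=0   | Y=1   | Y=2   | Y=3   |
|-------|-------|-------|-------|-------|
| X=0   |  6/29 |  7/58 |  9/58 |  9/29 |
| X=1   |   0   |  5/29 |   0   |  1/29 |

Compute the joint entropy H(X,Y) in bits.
2.3842 bits

H(X,Y) = -Σ_{x,y} P(x,y) log₂ P(x,y). Per-cell terms -P(x,y)·log₂P(x,y):
  X=0: 0.47028, 0.36818, 0.41711, 0.52388
  X=1: 0.00000, 0.43725, 0.00000, 0.16752
  (cells with P = 0 contribute 0)
Sum of the 8 terms: H(X,Y) = 2.3842 bits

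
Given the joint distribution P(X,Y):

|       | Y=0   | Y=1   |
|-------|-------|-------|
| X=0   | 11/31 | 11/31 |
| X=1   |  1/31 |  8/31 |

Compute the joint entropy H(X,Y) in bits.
1.7249 bits

H(X,Y) = -Σ_{x,y} P(x,y) log₂ P(x,y). Per-cell terms -P(x,y)·log₂P(x,y):
  X=0: 0.5304, 0.5304
  X=1: 0.1598, 0.5043
Sum of the 4 terms: H(X,Y) = 1.7249 bits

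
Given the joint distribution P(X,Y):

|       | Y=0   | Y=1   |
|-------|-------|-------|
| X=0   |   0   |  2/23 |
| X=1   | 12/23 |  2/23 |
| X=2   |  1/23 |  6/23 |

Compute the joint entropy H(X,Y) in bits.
1.8049 bits

H(X,Y) = -Σ_{x,y} P(x,y) log₂ P(x,y). Per-cell terms -P(x,y)·log₂P(x,y):
  X=0: 0.0000, 0.3064
  X=1: 0.4897, 0.3064
  X=2: 0.1967, 0.5057
  (cells with P = 0 contribute 0)
Sum of the 6 terms: H(X,Y) = 1.8049 bits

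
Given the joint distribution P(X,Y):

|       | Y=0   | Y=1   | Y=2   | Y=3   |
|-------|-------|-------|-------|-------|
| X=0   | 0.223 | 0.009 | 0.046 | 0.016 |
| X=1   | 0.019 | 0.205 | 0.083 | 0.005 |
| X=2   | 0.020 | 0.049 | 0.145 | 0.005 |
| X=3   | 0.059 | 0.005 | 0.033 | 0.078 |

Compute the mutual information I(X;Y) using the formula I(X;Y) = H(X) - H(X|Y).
0.6072 bits

I(X;Y) = H(X) - H(X|Y)

Marginal of X (row sums):
  P(X=0) = 0.223 + 0.009 + 0.046 + 0.016 = 0.294
  P(X=1) = 0.019 + 0.205 + 0.083 + 0.005 = 0.312
  P(X=2) = 0.020 + 0.049 + 0.145 + 0.005 = 0.219
  P(X=3) = 0.059 + 0.005 + 0.033 + 0.078 = 0.175
H(X) = -[0.294·log₂(0.294) + 0.312·log₂(0.312) + 0.219·log₂(0.219) + 0.175·log₂(0.175)]
  = 0.5192 + 0.5243 + 0.4798 + 0.4401 = 1.9634 bits

Marginal of Y (column sums):
  P(Y=0) = 0.223 + 0.019 + 0.020 + 0.059 = 0.321
  P(Y=1) = 0.009 + 0.205 + 0.049 + 0.005 = 0.268
  P(Y=2) = 0.046 + 0.083 + 0.145 + 0.033 = 0.307
  P(Y=3) = 0.016 + 0.005 + 0.005 + 0.078 = 0.104
H(X|Y) = Σ_y P(y)·H(X|Y=y):
  Y=0: P(Y=0) = 0.321, P(X|Y=0) = (223/321, 19/321, 20/321, 59/321) → H(X|Y=0) = 1.3052
  Y=1: P(Y=1) = 0.268, P(X|Y=1) = (9/268, 205/268, 49/268, 5/268) → H(X|Y=1) = 1.0155
  Y=2: P(Y=2) = 0.307, P(X|Y=2) = (46/307, 83/307, 145/307, 33/307) → H(X|Y=2) = 1.7775
  Y=3: P(Y=3) = 0.104, P(X|Y=3) = (2/13, 5/104, 5/104, 3/4) → H(X|Y=3) = 1.1477
H(X|Y) = 0.321·1.3052 + 0.268·1.0155 + 0.307·1.7775 + 0.104·1.1477 = 1.3562 bits

I(X;Y) = H(X) - H(X|Y) = 1.9634 - 1.3562 = 0.6072 bits

Cross-check via I(X;Y) = H(X) + H(Y) - H(X,Y): computing H(Y) from the column sums and H(X,Y) from the 16 cells in the same way gives H(Y) = 1.8980 bits and H(X,Y) = 3.2542 bits, so
I(X;Y) = 1.9634 + 1.8980 - 3.2542 = 0.6072 bits ✓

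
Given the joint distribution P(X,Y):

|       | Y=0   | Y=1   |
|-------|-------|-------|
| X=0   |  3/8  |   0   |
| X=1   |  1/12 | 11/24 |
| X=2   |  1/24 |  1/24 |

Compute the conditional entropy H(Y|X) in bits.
0.4188 bits

H(Y|X) = H(X,Y) - H(X)

H(X,Y) = -Σ_{x,y} P(x,y) log₂ P(x,y). Per-cell terms -P(x,y)·log₂P(x,y):
  X=0: 0.53064, 0.00000
  X=1: 0.29875, 0.51587
  X=2: 0.19104, 0.19104
  (cells with P = 0 contribute 0)
Sum of the 6 terms: H(X,Y) = 1.7273 bits

Marginal of X (row sums):
  P(X=0) = 3/8 + 0 = 3/8
  P(X=1) = 1/12 + 11/24 = 13/24
  P(X=2) = 1/24 + 1/24 = 1/12
H(X) = -[(3/8)·log₂(3/8) + (13/24)·log₂(13/24) + (1/12)·log₂(1/12)]
  = 0.53064 + 0.47912 + 0.29875 = 1.3085 bits

H(Y|X) = H(X,Y) - H(X) = 1.7273 - 1.3085 = 0.4188 bits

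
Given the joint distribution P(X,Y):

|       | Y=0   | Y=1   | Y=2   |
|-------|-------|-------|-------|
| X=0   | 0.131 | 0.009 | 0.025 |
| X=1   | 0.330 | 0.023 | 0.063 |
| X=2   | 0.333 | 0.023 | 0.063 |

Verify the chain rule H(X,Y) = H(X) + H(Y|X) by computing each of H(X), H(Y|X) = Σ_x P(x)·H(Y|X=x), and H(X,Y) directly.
H(X) = 1.4811 bits, H(Y|X) = 0.9062 bits, H(X,Y) = 2.3873 bits

Marginal of X (row sums):
  P(X=0) = 0.131 + 0.009 + 0.025 = 0.165
  P(X=1) = 0.330 + 0.023 + 0.063 = 0.416
  P(X=2) = 0.333 + 0.023 + 0.063 = 0.419
H(X) = -[0.165·log₂(0.165) + 0.416·log₂(0.416) + 0.419·log₂(0.419)]
  = 0.42891 + 0.52638 + 0.52584 = 1.4811 bits

H(Y|X) = Σ_x P(x)·H(Y|X=x):
  X=0: P(X=0) = 0.165, P(Y|X=0) = (131/165, 3/55, 5/33) → H(Y|X=0) = 0.90569
  X=1: P(X=1) = 0.416, P(Y|X=1) = (165/208, 23/416, 63/416) → H(Y|X=1) = 0.90838
  X=2: P(X=2) = 0.419, P(Y|X=2) = (333/419, 23/419, 63/419) → H(Y|X=2) = 0.90426
H(Y|X) = 0.165·0.90569 + 0.416·0.90838 + 0.419·0.90426 = 0.9062 bits

H(X,Y) = -Σ_{x,y} P(x,y) log₂ P(x,y). Per-cell terms -P(x,y)·log₂P(x,y):
  X=0: 0.38414, 0.06116, 0.13305
  X=1: 0.52782, 0.12517, 0.25128
  X=2: 0.52827, 0.12517, 0.25128
Sum of the 9 terms: H(X,Y) = 2.3873 bits

Chain rule check:
  H(X) + H(Y|X) = 1.4811 + 0.9062 = 2.3873 bits
  H(X,Y) = 2.3873 bits
✓ Chain rule verified.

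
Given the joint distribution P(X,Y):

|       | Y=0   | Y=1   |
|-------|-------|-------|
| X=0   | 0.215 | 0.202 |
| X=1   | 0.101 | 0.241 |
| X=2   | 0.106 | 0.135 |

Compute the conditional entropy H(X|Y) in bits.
1.5226 bits

H(X|Y) = H(X,Y) - H(Y)

H(X,Y) = -Σ_{x,y} P(x,y) log₂ P(x,y). Per-cell terms -P(x,y)·log₂P(x,y):
  X=0: 0.476782, 0.466130
  X=1: 0.334065, 0.494748
  X=2: 0.343214, 0.390011
Sum of the 6 terms: H(X,Y) = 2.50495 bits

Marginal of Y (column sums):
  P(Y=0) = 0.215 + 0.101 + 0.106 = 0.422
  P(Y=1) = 0.202 + 0.241 + 0.135 = 0.578
H(Y) = -[0.422·log₂(0.422) + 0.578·log₂(0.578)]
  = 0.525257 + 0.457116 = 0.98237 bits

H(X|Y) = H(X,Y) - H(Y) = 2.50495 - 0.98237 = 1.5226 bits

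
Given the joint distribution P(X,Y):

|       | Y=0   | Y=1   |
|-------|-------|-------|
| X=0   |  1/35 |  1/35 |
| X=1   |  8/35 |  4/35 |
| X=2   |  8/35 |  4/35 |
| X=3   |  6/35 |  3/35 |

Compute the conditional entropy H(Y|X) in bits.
0.9230 bits

H(Y|X) = H(X,Y) - H(X)

H(X,Y) = -Σ_{x,y} P(x,y) log₂ P(x,y). Per-cell terms -P(x,y)·log₂P(x,y):
  X=0: 0.146551, 0.146551
  X=1: 0.486693, 0.357632
  X=2: 0.486693, 0.357632
  X=3: 0.436169, 0.303799
Sum of the 8 terms: H(X,Y) = 2.72172 bits

Marginal of X (row sums):
  P(X=0) = 1/35 + 1/35 = 2/35
  P(X=1) = 8/35 + 4/35 = 12/35
  P(X=2) = 8/35 + 4/35 = 12/35
  P(X=3) = 6/35 + 3/35 = 9/35
H(X) = -[(2/35)·log₂(2/35) + (12/35)·log₂(12/35) + (12/35)·log₂(12/35) + (9/35)·log₂(9/35)]
  = 0.235959 + 0.529481 + 0.529481 + 0.503835 = 1.79876 bits

H(Y|X) = H(X,Y) - H(X) = 2.72172 - 1.79876 = 0.9230 bits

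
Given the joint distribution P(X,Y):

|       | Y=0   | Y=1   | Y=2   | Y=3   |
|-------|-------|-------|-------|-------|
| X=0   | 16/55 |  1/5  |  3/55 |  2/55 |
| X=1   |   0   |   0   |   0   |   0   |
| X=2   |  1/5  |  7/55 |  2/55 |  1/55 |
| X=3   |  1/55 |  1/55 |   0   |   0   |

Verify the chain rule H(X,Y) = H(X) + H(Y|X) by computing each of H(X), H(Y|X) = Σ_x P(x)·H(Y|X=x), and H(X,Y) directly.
H(X) = 1.1588 bits, H(Y|X) = 1.5586 bits, H(X,Y) = 2.7175 bits

Marginal of X (row sums):
  P(X=0) = 16/55 + 1/5 + 3/55 + 2/55 = 32/55
  P(X=1) = 0 + 0 + 0 + 0 = 0
  P(X=2) = 1/5 + 7/55 + 2/55 + 1/55 = 21/55
  P(X=3) = 1/55 + 1/55 + 0 + 0 = 2/55
H(X) = -[(32/55)·log₂(32/55) + (21/55)·log₂(21/55) + (2/55)·log₂(2/55)]   (outcomes with P = 0 contribute 0)
  = 0.45461 + 0.53036 + 0.17387 = 1.1588 bits

H(Y|X) = Σ_x P(x)·H(Y|X=x):
  X=0: P(X=0) = 32/55, P(Y|X=0) = (1/2, 11/32, 3/32, 1/16) → H(Y|X=0) = 1.59973
  X=1: P(X=1) = 0 → contributes 0
  X=2: P(X=2) = 21/55, P(Y|X=2) = (11/21, 1/3, 2/21, 1/21) → H(Y|X=2) = 1.54921
  X=3: P(X=3) = 2/55, P(Y|X=3) = (1/2, 1/2, 0, 0) → H(Y|X=3) = 1.00000
H(Y|X) = (32/55)·1.59973 + (21/55)·1.54921 + (2/55)·1.00000 = 1.5586 bits

H(X,Y) = -Σ_{x,y} P(x,y) log₂ P(x,y). Per-cell terms -P(x,y)·log₂P(x,y):
  X=0: 0.51821, 0.46439, 0.22889, 0.17387
  X=1: 0.00000, 0.00000, 0.00000, 0.00000
  X=2: 0.46439, 0.37851, 0.17387, 0.10512
  X=3: 0.10512, 0.10512, 0.00000, 0.00000
  (cells with P = 0 contribute 0)
Sum of the 16 terms: H(X,Y) = 2.7175 bits

Chain rule check:
  H(X) + H(Y|X) = 1.1588 + 1.5586 = 2.7174 bits
  H(X,Y) = 2.7175 bits
✓ Chain rule verified (Δ = 0.0001 is 4-dp rounding noise: each of the three values was rounded independently).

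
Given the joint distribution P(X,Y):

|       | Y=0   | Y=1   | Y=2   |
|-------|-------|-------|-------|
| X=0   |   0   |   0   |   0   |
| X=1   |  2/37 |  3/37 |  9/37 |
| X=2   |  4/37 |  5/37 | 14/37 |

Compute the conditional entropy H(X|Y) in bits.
0.9555 bits

H(X|Y) = H(X,Y) - H(Y)

H(X,Y) = -Σ_{x,y} P(x,y) log₂ P(x,y). Per-cell terms -P(x,y)·log₂P(x,y):
  X=0: 0.0000, 0.0000, 0.0000
  X=1: 0.2275, 0.2939, 0.4961
  X=2: 0.3470, 0.3902, 0.5305
  (cells with P = 0 contribute 0)
Sum of the 9 terms: H(X,Y) = 2.2852 bits

Marginal of Y (column sums):
  P(Y=0) = 0 + 2/37 + 4/37 = 6/37
  P(Y=1) = 0 + 3/37 + 5/37 = 8/37
  P(Y=2) = 0 + 9/37 + 14/37 = 23/37
H(Y) = -[(6/37)·log₂(6/37) + (8/37)·log₂(8/37) + (23/37)·log₂(23/37)]
  = 0.4256 + 0.4777 + 0.4264 = 1.3297 bits

H(X|Y) = H(X,Y) - H(Y) = 2.2852 - 1.3297 = 0.9555 bits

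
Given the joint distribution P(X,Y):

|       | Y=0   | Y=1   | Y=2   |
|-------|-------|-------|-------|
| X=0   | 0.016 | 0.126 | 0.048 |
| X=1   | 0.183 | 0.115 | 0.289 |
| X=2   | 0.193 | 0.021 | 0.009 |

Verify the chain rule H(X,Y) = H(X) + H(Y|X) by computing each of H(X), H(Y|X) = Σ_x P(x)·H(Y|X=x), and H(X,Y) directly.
H(X) = 1.3891 bits, H(Y|X) = 1.2542 bits, H(X,Y) = 2.6433 bits

Marginal of X (row sums):
  P(X=0) = 0.016 + 0.126 + 0.048 = 0.190
  P(X=1) = 0.183 + 0.115 + 0.289 = 0.587
  P(X=2) = 0.193 + 0.021 + 0.009 = 0.223
H(X) = -[0.190·log₂(0.190) + 0.587·log₂(0.587) + 0.223·log₂(0.223)]
  = 0.455226 + 0.451149 + 0.482769 = 1.3891 bits

H(Y|X) = Σ_x P(x)·H(Y|X=x):
  X=0: P(X=0) = 0.190, P(Y|X=0) = (8/95, 63/95, 24/95) → H(Y|X=0) = 1.195037
  X=1: P(X=1) = 0.587, P(Y|X=1) = (183/587, 115/587, 289/587) → H(Y|X=1) = 1.488259
  X=2: P(X=2) = 0.223, P(Y|X=2) = (193/223, 21/223, 9/223) → H(Y|X=2) = 0.688289
H(Y|X) = 0.190·1.195037 + 0.587·1.488259 + 0.223·0.688289 = 1.2542 bits

H(X,Y) = -Σ_{x,y} P(x,y) log₂ P(x,y). Per-cell terms -P(x,y)·log₂P(x,y):
  X=0: 0.095453, 0.376552, 0.210279
  X=1: 0.448365, 0.358834, 0.517558
  X=2: 0.458052, 0.117043, 0.061163
Sum of the 9 terms: H(X,Y) = 2.6433 bits

Chain rule check:
  H(X) + H(Y|X) = 1.3891 + 1.2542 = 2.6433 bits
  H(X,Y) = 2.6433 bits
✓ Chain rule verified.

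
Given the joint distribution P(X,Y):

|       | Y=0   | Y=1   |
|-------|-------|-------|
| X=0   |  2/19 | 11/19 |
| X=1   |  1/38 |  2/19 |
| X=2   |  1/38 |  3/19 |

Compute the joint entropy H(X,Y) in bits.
1.8369 bits

H(X,Y) = -Σ_{x,y} P(x,y) log₂ P(x,y). Per-cell terms -P(x,y)·log₂P(x,y):
  X=0: 0.341887, 0.456498
  X=1: 0.138103, 0.341887
  X=2: 0.138103, 0.420468
Sum of the 6 terms: H(X,Y) = 1.8369 bits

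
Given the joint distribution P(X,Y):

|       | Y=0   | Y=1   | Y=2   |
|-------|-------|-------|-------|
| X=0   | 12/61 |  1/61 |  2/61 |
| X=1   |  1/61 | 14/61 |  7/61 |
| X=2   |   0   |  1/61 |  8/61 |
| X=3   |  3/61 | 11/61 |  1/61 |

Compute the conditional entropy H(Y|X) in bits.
0.9682 bits

H(Y|X) = H(X,Y) - H(X)

H(X,Y) = -Σ_{x,y} P(x,y) log₂ P(x,y). Per-cell terms -P(x,y)·log₂P(x,y):
  X=0: 0.46146, 0.09723, 0.16166
  X=1: 0.09723, 0.48733, 0.35842
  X=2: 0.00000, 0.09723, 0.38436
  X=3: 0.21373, 0.44565, 0.09723
  (cells with P = 0 contribute 0)
Sum of the 12 terms: H(X,Y) = 2.9015 bits

Marginal of X (row sums):
  P(X=0) = 12/61 + 1/61 + 2/61 = 15/61
  P(X=1) = 1/61 + 14/61 + 7/61 = 22/61
  P(X=2) = 0 + 1/61 + 8/61 = 9/61
  P(X=3) = 3/61 + 11/61 + 1/61 = 15/61
H(X) = -[(15/61)·log₂(15/61) + (22/61)·log₂(22/61) + (9/61)·log₂(9/61) + (15/61)·log₂(15/61)]
  = 0.49767 + 0.53063 + 0.40733 + 0.49767 = 1.9333 bits

H(Y|X) = H(X,Y) - H(X) = 2.9015 - 1.9333 = 0.9682 bits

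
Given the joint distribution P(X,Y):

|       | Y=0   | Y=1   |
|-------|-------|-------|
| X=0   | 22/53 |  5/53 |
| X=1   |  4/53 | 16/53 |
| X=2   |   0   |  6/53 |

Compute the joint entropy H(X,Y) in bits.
2.0067 bits

H(X,Y) = -Σ_{x,y} P(x,y) log₂ P(x,y). Per-cell terms -P(x,y)·log₂P(x,y):
  X=0: 0.52654, 0.32132
  X=1: 0.28135, 0.52164
  X=2: 0.00000, 0.35581
  (cells with P = 0 contribute 0)
Sum of the 6 terms: H(X,Y) = 2.0067 bits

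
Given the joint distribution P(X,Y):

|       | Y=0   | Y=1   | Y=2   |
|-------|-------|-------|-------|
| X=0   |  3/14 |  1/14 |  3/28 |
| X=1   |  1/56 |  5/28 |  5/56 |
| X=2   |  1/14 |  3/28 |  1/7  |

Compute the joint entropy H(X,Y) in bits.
2.9704 bits

H(X,Y) = -Σ_{x,y} P(x,y) log₂ P(x,y). Per-cell terms -P(x,y)·log₂P(x,y):
  X=0: 0.47623, 0.27195, 0.34526
  X=1: 0.10370, 0.44383, 0.31120
  X=2: 0.27195, 0.34526, 0.40105
Sum of the 9 terms: H(X,Y) = 2.9704 bits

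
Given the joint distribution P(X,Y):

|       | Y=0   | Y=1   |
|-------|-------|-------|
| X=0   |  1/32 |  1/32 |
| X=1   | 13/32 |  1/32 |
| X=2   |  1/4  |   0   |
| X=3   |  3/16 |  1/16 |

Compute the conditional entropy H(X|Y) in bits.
1.6560 bits

H(X|Y) = H(X,Y) - H(Y)

H(X,Y) = -Σ_{x,y} P(x,y) log₂ P(x,y). Per-cell terms -P(x,y)·log₂P(x,y):
  X=0: 0.15625, 0.15625
  X=1: 0.52795, 0.15625
  X=2: 0.50000, 0.00000
  X=3: 0.45282, 0.25000
  (cells with P = 0 contribute 0)
Sum of the 8 terms: H(X,Y) = 2.19952 bits

Marginal of Y (column sums):
  P(Y=0) = 1/32 + 13/32 + 1/4 + 3/16 = 7/8
  P(Y=1) = 1/32 + 1/32 + 0 + 1/16 = 1/8
H(Y) = -[(7/8)·log₂(7/8) + (1/8)·log₂(1/8)]
  = 0.16856 + 0.37500 = 0.54356 bits

H(X|Y) = H(X,Y) - H(Y) = 2.19952 - 0.54356 = 1.6560 bits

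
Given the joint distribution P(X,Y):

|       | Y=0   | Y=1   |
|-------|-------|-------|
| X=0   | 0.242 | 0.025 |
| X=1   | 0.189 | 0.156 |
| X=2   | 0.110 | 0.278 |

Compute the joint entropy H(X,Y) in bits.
2.3645 bits

H(X,Y) = -Σ_{x,y} P(x,y) log₂ P(x,y). Per-cell terms -P(x,y)·log₂P(x,y):
  X=0: 0.4954, 0.1330
  X=1: 0.4543, 0.4181
  X=2: 0.3503, 0.5134
Sum of the 6 terms: H(X,Y) = 2.3645 bits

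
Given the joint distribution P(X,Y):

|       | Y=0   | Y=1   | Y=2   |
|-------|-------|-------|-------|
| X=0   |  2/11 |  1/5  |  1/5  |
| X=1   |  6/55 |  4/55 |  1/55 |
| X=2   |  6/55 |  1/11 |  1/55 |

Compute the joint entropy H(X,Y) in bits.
2.8731 bits

H(X,Y) = -Σ_{x,y} P(x,y) log₂ P(x,y). Per-cell terms -P(x,y)·log₂P(x,y):
  X=0: 0.4472, 0.4644, 0.4644
  X=1: 0.3487, 0.2750, 0.1051
  X=2: 0.3487, 0.3145, 0.1051
Sum of the 9 terms: H(X,Y) = 2.8731 bits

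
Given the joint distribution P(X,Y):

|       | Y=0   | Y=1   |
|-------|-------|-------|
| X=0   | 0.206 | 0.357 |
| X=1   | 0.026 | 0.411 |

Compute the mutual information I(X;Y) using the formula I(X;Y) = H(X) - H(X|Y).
0.1058 bits

I(X;Y) = H(X) - H(X|Y)

Marginal of X (row sums):
  P(X=0) = 0.206 + 0.357 = 0.563
  P(X=1) = 0.026 + 0.411 = 0.437
H(X) = -[0.563·log₂(0.563) + 0.437·log₂(0.437)]
  = 0.4666 + 0.5219 = 0.9885 bits

Marginal of Y (column sums):
  P(Y=0) = 0.206 + 0.026 = 0.232
  P(Y=1) = 0.357 + 0.411 = 0.768
H(X|Y) = Σ_y P(y)·H(X|Y=y):
  Y=0: P(Y=0) = 0.232, P(X|Y=0) = (103/116, 13/116) → H(X|Y=0) = 0.5061
  Y=1: P(Y=1) = 0.768, P(X|Y=1) = (119/256, 137/256) → H(X|Y=1) = 0.9964
H(X|Y) = 0.232·0.5061 + 0.768·0.9964 = 0.8827 bits

I(X;Y) = H(X) - H(X|Y) = 0.9885 - 0.8827 = 0.1058 bits

Cross-check via I(X;Y) = H(X) + H(Y) - H(X,Y): computing H(Y) from the column sums and H(X,Y) from the 4 cells in the same way gives H(Y) = 0.7815 bits and H(X,Y) = 1.6642 bits, so
I(X;Y) = 0.9885 + 0.7815 - 1.6642 = 0.1058 bits ✓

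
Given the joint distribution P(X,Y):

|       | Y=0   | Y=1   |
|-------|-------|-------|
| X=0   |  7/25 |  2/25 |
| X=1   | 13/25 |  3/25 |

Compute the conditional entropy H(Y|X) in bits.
0.7207 bits

H(Y|X) = H(X,Y) - H(X)

H(X,Y) = -Σ_{x,y} P(x,y) log₂ P(x,y). Per-cell terms -P(x,y)·log₂P(x,y):
  X=0: 0.5142, 0.2915
  X=1: 0.4906, 0.3671
Sum of the 4 terms: H(X,Y) = 1.6634 bits

Marginal of X (row sums):
  P(X=0) = 7/25 + 2/25 = 9/25
  P(X=1) = 13/25 + 3/25 = 16/25
H(X) = -[(9/25)·log₂(9/25) + (16/25)·log₂(16/25)]
  = 0.5306 + 0.4121 = 0.9427 bits

H(Y|X) = H(X,Y) - H(X) = 1.6634 - 0.9427 = 0.7207 bits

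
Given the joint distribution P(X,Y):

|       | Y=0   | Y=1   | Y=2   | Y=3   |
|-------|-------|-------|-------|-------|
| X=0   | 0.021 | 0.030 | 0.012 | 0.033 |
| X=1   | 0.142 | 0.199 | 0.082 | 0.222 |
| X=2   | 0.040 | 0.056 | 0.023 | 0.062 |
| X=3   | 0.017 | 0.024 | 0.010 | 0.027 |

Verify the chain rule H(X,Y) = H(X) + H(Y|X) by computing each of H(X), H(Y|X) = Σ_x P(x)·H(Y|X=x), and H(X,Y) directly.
H(X) = 1.4660 bits, H(Y|X) = 1.9118 bits, H(X,Y) = 3.3778 bits

Marginal of X (row sums):
  P(X=0) = 0.021 + 0.030 + 0.012 + 0.033 = 0.096
  P(X=1) = 0.142 + 0.199 + 0.082 + 0.222 = 0.645
  P(X=2) = 0.040 + 0.056 + 0.023 + 0.062 = 0.181
  P(X=3) = 0.017 + 0.024 + 0.010 + 0.027 = 0.078
H(X) = -[0.096·log₂(0.096) + 0.645·log₂(0.645) + 0.181·log₂(0.181) + 0.078·log₂(0.078)]
  = 0.3246 + 0.4080 + 0.4463 + 0.2871 = 1.4660 bits

H(Y|X) = Σ_x P(x)·H(Y|X=x):
  X=0: P(X=0) = 0.096, P(Y|X=0) = (7/32, 5/16, 1/8, 11/32) → H(Y|X=0) = 1.9086
  X=1: P(X=1) = 0.645, P(Y|X=1) = (142/645, 199/645, 82/645, 74/215) → H(Y|X=1) = 1.9120
  X=2: P(X=2) = 0.181, P(Y|X=2) = (40/181, 56/181, 23/181, 62/181) → H(Y|X=2) = 1.9126
  X=3: P(X=3) = 0.078, P(Y|X=3) = (17/78, 4/13, 5/39, 9/26) → H(Y|X=3) = 1.9120
H(Y|X) = 0.096·1.9086 + 0.645·1.9120 + 0.181·1.9126 + 0.078·1.9120 = 1.9118 bits

H(X,Y) = -Σ_{x,y} P(x,y) log₂ P(x,y). Per-cell terms -P(x,y)·log₂P(x,y):
  X=0: 0.1170, 0.1518, 0.0766, 0.1624
  X=1: 0.3999, 0.4635, 0.2959, 0.4820
  X=2: 0.1858, 0.2329, 0.1252, 0.2487
  X=3: 0.0999, 0.1291, 0.0664, 0.1407
Sum of the 16 terms: H(X,Y) = 3.3778 bits

Chain rule check:
  H(X) + H(Y|X) = 1.4660 + 1.9118 = 3.3778 bits
  H(X,Y) = 3.3778 bits
✓ Chain rule verified.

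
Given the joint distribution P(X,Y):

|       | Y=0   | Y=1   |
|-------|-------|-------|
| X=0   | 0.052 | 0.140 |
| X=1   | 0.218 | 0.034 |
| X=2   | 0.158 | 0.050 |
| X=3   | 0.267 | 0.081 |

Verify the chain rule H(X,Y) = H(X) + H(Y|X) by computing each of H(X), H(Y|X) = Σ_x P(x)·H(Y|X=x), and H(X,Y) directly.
H(X) = 1.9594 bits, H(Y|X) = 0.7435 bits, H(X,Y) = 2.7029 bits

Marginal of X (row sums):
  P(X=0) = 0.052 + 0.140 = 0.192
  P(X=1) = 0.218 + 0.034 = 0.252
  P(X=2) = 0.158 + 0.050 = 0.208
  P(X=3) = 0.267 + 0.081 = 0.348
H(X) = -[0.192·log₂(0.192) + 0.252·log₂(0.252) + 0.208·log₂(0.208) + 0.348·log₂(0.348)]
  = 0.45712 + 0.50110 + 0.47119 + 0.52995 = 1.9594 bits

H(Y|X) = Σ_x P(x)·H(Y|X=x):
  X=0: P(X=0) = 0.192, P(Y|X=0) = (13/48, 35/48) → H(Y|X=0) = 0.84266
  X=1: P(X=1) = 0.252, P(Y|X=1) = (109/126, 17/126) → H(Y|X=1) = 0.57078
  X=2: P(X=2) = 0.208, P(Y|X=2) = (79/104, 25/104) → H(Y|X=2) = 0.79568
  X=3: P(X=3) = 0.348, P(Y|X=3) = (89/116, 27/116) → H(Y|X=3) = 0.78279
H(Y|X) = 0.192·0.84266 + 0.252·0.57078 + 0.208·0.79568 + 0.348·0.78279 = 0.7435 bits

H(X,Y) = -Σ_{x,y} P(x,y) log₂ P(x,y). Per-cell terms -P(x,y)·log₂P(x,y):
  X=0: 0.22180, 0.39711
  X=1: 0.47908, 0.16586
  X=2: 0.42060, 0.21610
  X=3: 0.50866, 0.29370
Sum of the 8 terms: H(X,Y) = 2.7029 bits

Chain rule check:
  H(X) + H(Y|X) = 1.9594 + 0.7435 = 2.7029 bits
  H(X,Y) = 2.7029 bits
✓ Chain rule verified.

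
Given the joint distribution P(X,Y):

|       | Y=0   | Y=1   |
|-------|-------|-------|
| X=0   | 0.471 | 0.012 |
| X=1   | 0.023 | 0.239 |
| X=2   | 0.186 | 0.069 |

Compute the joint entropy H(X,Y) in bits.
1.9244 bits

H(X,Y) = -Σ_{x,y} P(x,y) log₂ P(x,y). Per-cell terms -P(x,y)·log₂P(x,y):
  X=0: 0.51160, 0.07657
  X=1: 0.12517, 0.49352
  X=2: 0.45135, 0.26615
Sum of the 6 terms: H(X,Y) = 1.9244 bits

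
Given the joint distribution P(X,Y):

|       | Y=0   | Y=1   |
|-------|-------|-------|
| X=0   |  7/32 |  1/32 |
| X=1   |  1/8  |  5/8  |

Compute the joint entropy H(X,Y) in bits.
1.4347 bits

H(X,Y) = -Σ_{x,y} P(x,y) log₂ P(x,y). Per-cell terms -P(x,y)·log₂P(x,y):
  X=0: 0.47964, 0.15625
  X=1: 0.37500, 0.42379
Sum of the 4 terms: H(X,Y) = 1.4347 bits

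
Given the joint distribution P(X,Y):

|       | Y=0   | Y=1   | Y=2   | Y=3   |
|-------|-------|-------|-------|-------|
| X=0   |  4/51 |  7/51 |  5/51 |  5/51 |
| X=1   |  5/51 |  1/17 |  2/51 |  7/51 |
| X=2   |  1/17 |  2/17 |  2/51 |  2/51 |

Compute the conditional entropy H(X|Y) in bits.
1.4843 bits

H(X|Y) = H(X,Y) - H(Y)

H(X,Y) = -Σ_{x,y} P(x,y) log₂ P(x,y). Per-cell terms -P(x,y)·log₂P(x,y):
  X=0: 0.288033, 0.393245, 0.328480, 0.328480
  X=1: 0.328480, 0.240439, 0.183232, 0.393245
  X=2: 0.240439, 0.363231, 0.183232, 0.183232
Sum of the 12 terms: H(X,Y) = 3.45377 bits

Marginal of Y (column sums):
  P(Y=0) = 4/51 + 5/51 + 1/17 = 4/17
  P(Y=1) = 7/51 + 1/17 + 2/17 = 16/51
  P(Y=2) = 5/51 + 2/51 + 2/51 = 3/17
  P(Y=3) = 5/51 + 7/51 + 2/51 = 14/51
H(Y) = -[(4/17)·log₂(4/17) + (16/51)·log₂(16/51) + (3/17)·log₂(3/17) + (14/51)·log₂(14/51)]
  = 0.491168 + 0.524682 + 0.441618 + 0.511980 = 1.96945 bits

H(X|Y) = H(X,Y) - H(Y) = 3.45377 - 1.96945 = 1.4843 bits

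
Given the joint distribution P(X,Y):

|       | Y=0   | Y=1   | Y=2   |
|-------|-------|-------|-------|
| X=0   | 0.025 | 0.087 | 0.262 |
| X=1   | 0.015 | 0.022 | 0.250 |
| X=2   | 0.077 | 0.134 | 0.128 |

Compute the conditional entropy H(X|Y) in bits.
1.4407 bits

H(X|Y) = H(X,Y) - H(Y)

H(X,Y) = -Σ_{x,y} P(x,y) log₂ P(x,y). Per-cell terms -P(x,y)·log₂P(x,y):
  X=0: 0.1330482, 0.3064871, 0.5062787
  X=1: 0.0908834, 0.1211398, 0.5000000
  X=2: 0.2848228, 0.3885591, 0.3796204
Sum of the 9 terms: H(X,Y) = 2.7108395 bits

Marginal of Y (column sums):
  P(Y=0) = 0.025 + 0.015 + 0.077 = 0.117
  P(Y=1) = 0.087 + 0.022 + 0.134 = 0.243
  P(Y=2) = 0.262 + 0.250 + 0.128 = 0.640
H(Y) = -[0.117·log₂(0.117) + 0.243·log₂(0.243) + 0.640·log₂(0.640)]
  = 0.3621641 + 0.4959561 + 0.4120680 = 1.2701882 bits

H(X|Y) = H(X,Y) - H(Y) = 2.7108395 - 1.2701882 = 1.4407 bits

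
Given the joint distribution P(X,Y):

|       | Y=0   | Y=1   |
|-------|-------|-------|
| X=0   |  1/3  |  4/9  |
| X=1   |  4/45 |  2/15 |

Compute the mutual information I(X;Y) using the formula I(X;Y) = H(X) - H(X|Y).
0.0004 bits

I(X;Y) = H(X) - H(X|Y)

Marginal of X (row sums):
  P(X=0) = 1/3 + 4/9 = 7/9
  P(X=1) = 4/45 + 2/15 = 2/9
H(X) = -[(7/9)·log₂(7/9) + (2/9)·log₂(2/9)]
  = 0.2820 + 0.4822 = 0.7642 bits

Marginal of Y (column sums):
  P(Y=0) = 1/3 + 4/45 = 19/45
  P(Y=1) = 4/9 + 2/15 = 26/45
H(X|Y) = Σ_y P(y)·H(X|Y=y):
  Y=0: P(Y=0) = 19/45, P(X|Y=0) = (15/19, 4/19) → H(X|Y=0) = 0.7425
  Y=1: P(Y=1) = 26/45, P(X|Y=1) = (10/13, 3/13) → H(X|Y=1) = 0.7793
H(X|Y) = (19/45)·0.7425 + (26/45)·0.7793 = 0.7638 bits

I(X;Y) = H(X) - H(X|Y) = 0.7642 - 0.7638 = 0.0004 bits

Cross-check via I(X;Y) = H(X) + H(Y) - H(X,Y): computing H(Y) from the column sums and H(X,Y) from the 4 cells in the same way gives H(Y) = 0.9825 bits and H(X,Y) = 1.7463 bits, so
I(X;Y) = 0.7642 + 0.9825 - 1.7463 = 0.0004 bits ✓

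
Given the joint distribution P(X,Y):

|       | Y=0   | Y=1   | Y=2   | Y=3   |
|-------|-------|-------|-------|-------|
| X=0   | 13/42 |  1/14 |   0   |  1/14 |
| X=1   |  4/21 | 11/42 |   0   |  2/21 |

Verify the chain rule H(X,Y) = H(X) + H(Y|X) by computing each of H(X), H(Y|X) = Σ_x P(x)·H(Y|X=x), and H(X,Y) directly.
H(X) = 0.9934 bits, H(Y|X) = 1.3591 bits, H(X,Y) = 2.3526 bits

Marginal of X (row sums):
  P(X=0) = 13/42 + 1/14 + 0 + 1/14 = 19/42
  P(X=1) = 4/21 + 11/42 + 0 + 2/21 = 23/42
H(X) = -[(19/42)·log₂(19/42) + (23/42)·log₂(23/42)]
  = 0.517700 + 0.475747 = 0.9934 bits

H(Y|X) = Σ_x P(x)·H(Y|X=x):
  X=0: P(X=0) = 19/42, P(Y|X=0) = (13/19, 3/19, 0, 3/19) → H(Y|X=0) = 1.215533
  X=1: P(X=1) = 23/42, P(Y|X=1) = (8/23, 11/23, 0, 4/23) → H(Y|X=1) = 1.477747
H(Y|X) = (19/42)·1.215533 + (23/42)·1.477747 = 1.3591 bits

H(X,Y) = -Σ_{x,y} P(x,y) log₂ P(x,y). Per-cell terms -P(x,y)·log₂P(x,y):
  X=0: 0.523676, 0.271954, 0.000000, 0.271954
  X=1: 0.455680, 0.506232, 0.000000, 0.323078
  (cells with P = 0 contribute 0)
Sum of the 8 terms: H(X,Y) = 2.3526 bits

Chain rule check:
  H(X) + H(Y|X) = 0.9934 + 1.3591 = 2.3525 bits
  H(X,Y) = 2.3526 bits
✓ Chain rule verified (Δ = 0.0001 is 4-dp rounding noise: each of the three values was rounded independently).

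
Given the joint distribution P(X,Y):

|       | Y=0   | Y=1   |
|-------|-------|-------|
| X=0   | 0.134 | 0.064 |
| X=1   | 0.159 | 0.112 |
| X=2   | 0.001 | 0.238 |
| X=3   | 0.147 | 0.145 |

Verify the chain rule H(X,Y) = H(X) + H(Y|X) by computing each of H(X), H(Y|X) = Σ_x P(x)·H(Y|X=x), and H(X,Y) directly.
H(X) = 1.9852 bits, H(Y|X) = 0.7462 bits, H(X,Y) = 2.7314 bits

Marginal of X (row sums):
  P(X=0) = 0.134 + 0.064 = 0.198
  P(X=1) = 0.159 + 0.112 = 0.271
  P(X=2) = 0.001 + 0.238 = 0.239
  P(X=3) = 0.147 + 0.145 = 0.292
H(X) = -[0.198·log₂(0.198) + 0.271·log₂(0.271) + 0.239·log₂(0.239) + 0.292·log₂(0.292)]
  = 0.4626 + 0.5105 + 0.4935 + 0.5186 = 1.9852 bits

H(Y|X) = Σ_x P(x)·H(Y|X=x):
  X=0: P(X=0) = 0.198, P(Y|X=0) = (67/99, 32/99) → H(Y|X=0) = 0.9079
  X=1: P(X=1) = 0.271, P(Y|X=1) = (159/271, 112/271) → H(Y|X=1) = 0.9782
  X=2: P(X=2) = 0.239, P(Y|X=2) = (1/239, 238/239) → H(Y|X=2) = 0.0391
  X=3: P(X=3) = 0.292, P(Y|X=3) = (147/292, 145/292) → H(Y|X=3) = 1.0000
H(Y|X) = 0.198·0.9079 + 0.271·0.9782 + 0.239·0.0391 + 0.292·1.0000 = 0.7462 bits

H(X,Y) = -Σ_{x,y} P(x,y) log₂ P(x,y). Per-cell terms -P(x,y)·log₂P(x,y):
  X=0: 0.3886, 0.2538
  X=1: 0.4218, 0.3537
  X=2: 0.0100, 0.4929
  X=3: 0.4066, 0.4040
Sum of the 8 terms: H(X,Y) = 2.7314 bits

Chain rule check:
  H(X) + H(Y|X) = 1.9852 + 0.7462 = 2.7314 bits
  H(X,Y) = 2.7314 bits
✓ Chain rule verified.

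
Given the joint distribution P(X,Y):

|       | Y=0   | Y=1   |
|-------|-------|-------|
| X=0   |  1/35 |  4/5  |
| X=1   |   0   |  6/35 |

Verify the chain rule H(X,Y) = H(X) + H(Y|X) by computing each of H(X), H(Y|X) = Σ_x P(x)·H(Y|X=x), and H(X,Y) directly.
H(X) = 0.6610 bits, H(Y|X) = 0.1793 bits, H(X,Y) = 0.8403 bits

Marginal of X (row sums):
  P(X=0) = 1/35 + 4/5 = 29/35
  P(X=1) = 0 + 6/35 = 6/35
H(X) = -[(29/35)·log₂(29/35) + (6/35)·log₂(6/35)]
  = 0.2248 + 0.4362 = 0.6610 bits

H(Y|X) = Σ_x P(x)·H(Y|X=x):
  X=0: P(X=0) = 29/35, P(Y|X=0) = (1/29, 28/29) → H(Y|X=0) = 0.2164
  X=1: P(X=1) = 6/35, P(Y|X=1) = (0, 1) → H(Y|X=1) = 0.0000
H(Y|X) = (29/35)·0.2164 + (6/35)·0.0000 = 0.1793 bits

H(X,Y) = -Σ_{x,y} P(x,y) log₂ P(x,y). Per-cell terms -P(x,y)·log₂P(x,y):
  X=0: 0.1466, 0.2575
  X=1: 0.0000, 0.4362
  (cells with P = 0 contribute 0)
Sum of the 4 terms: H(X,Y) = 0.8403 bits

Chain rule check:
  H(X) + H(Y|X) = 0.6610 + 0.1793 = 0.8403 bits
  H(X,Y) = 0.8403 bits
✓ Chain rule verified.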